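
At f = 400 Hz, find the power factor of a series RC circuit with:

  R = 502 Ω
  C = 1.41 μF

Step 1 — Angular frequency: ω = 2π·f = 2π·400 = 2513 rad/s.
Step 2 — Component impedances:
  R: Z = R = 502 Ω
  C: Z = 1/(jωC) = -j/(ω·C) = 0 - j282.2 Ω
Step 3 — Series combination: Z_total = R + C = 502 - j282.2 Ω = 575.9∠-29.3° Ω.
Step 4 — Power factor: PF = cos(φ) = Re(Z)/|Z| = 502/575.9 = 0.8717.
Step 5 — Type: Im(Z) = -282.2 ⇒ leading (phase φ = -29.3°).

PF = 0.8717 (leading, φ = -29.3°)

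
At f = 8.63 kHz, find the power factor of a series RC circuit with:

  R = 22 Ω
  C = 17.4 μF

Step 1 — Angular frequency: ω = 2π·f = 2π·8630 = 5.422e+04 rad/s.
Step 2 — Component impedances:
  R: Z = R = 22 Ω
  C: Z = 1/(jωC) = -j/(ω·C) = 0 - j1.06 Ω
Step 3 — Series combination: Z_total = R + C = 22 - j1.06 Ω = 22.03∠-2.8° Ω.
Step 4 — Power factor: PF = cos(φ) = Re(Z)/|Z| = 22/22.026 = 0.9988.
Step 5 — Type: Im(Z) = -1.06 ⇒ leading (phase φ = -2.8°).

PF = 0.9988 (leading, φ = -2.8°)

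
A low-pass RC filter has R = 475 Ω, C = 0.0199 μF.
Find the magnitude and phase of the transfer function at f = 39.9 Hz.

Step 1 — Angular frequency: ω = 2π·39.9 = 250.7 rad/s.
Step 2 — Transfer function: H(jω) = 1/(1 + jωRC).
Step 3 — Denominator: 1 + jωRC = 1 + j·250.7·475·1.99e-08 = 1 + j0.00237.
Step 4 — H = 1 - j0.00237.
Step 5 — Magnitude: |H| = 1 (-0.0 dB); phase: φ = -0.1°.

|H| = 1 (-0.0 dB), φ = -0.1°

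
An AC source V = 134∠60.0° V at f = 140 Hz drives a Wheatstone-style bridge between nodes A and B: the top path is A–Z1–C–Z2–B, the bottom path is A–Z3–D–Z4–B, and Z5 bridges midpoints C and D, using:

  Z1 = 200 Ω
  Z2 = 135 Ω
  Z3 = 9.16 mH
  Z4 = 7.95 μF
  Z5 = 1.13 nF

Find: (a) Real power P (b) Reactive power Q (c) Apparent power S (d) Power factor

Step 1 — Angular frequency: ω = 2π·f = 2π·140 = 879.6 rad/s.
Step 2 — Component impedances:
  Z1: Z = R = 200 Ω
  Z2: Z = R = 135 Ω
  Z3: Z = jωL = j·879.6·0.00916 = 0 + j8.058 Ω
  Z4: Z = 1/(jωC) = -j/(ω·C) = 0 - j143 Ω
  Z5: Z = 1/(jωC) = -j/(ω·C) = 0 - j1.006e+06 Ω
Step 3 — Bridge requires nodal analysis (the Z5 bridge couples midpoints C and D, so the two paths cannot be reduced to a simple series/parallel combination). Setting node B to ground and injecting 1 A at node A, the 3-node admittance system at A, C, D solves to V_A = Z_AB = 46.76 - j116.1 Ω = 125.2∠-68.1° Ω.
Step 4 — Source phasor: V = 134∠60.0° V = 67 + j116 V.
Step 5 — Current: I = V / Z = -0.6601 + j0.843 A = 1.071∠128.1° A.
Step 6 — Complex power: S = V·I* = 53.6 - j133.1 VA.
Step 7 — Real power: P = Re(S) = 53.6 W.
Step 8 — Reactive power: Q = Im(S) = -133.1 VAR.
Step 9 — Apparent power: |S| = 143.5 VA.
Step 10 — Power factor: PF = P/|S| = 0.3736 (leading).

(a) P = 53.6 W  (b) Q = -133.1 VAR  (c) S = 143.5 VA  (d) PF = 0.3736 (leading)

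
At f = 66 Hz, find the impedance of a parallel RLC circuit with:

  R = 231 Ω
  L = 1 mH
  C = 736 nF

Step 1 — Angular frequency: ω = 2π·f = 2π·66 = 414.7 rad/s.
Step 2 — Component impedances:
  R: Z = R = 231 Ω
  L: Z = jωL = j·414.7·0.001 = 0 + j0.4147 Ω
  C: Z = 1/(jωC) = -j/(ω·C) = 0 - j3276 Ω
Step 3 — Parallel combination: 1/Z_total = 1/R + 1/L + 1/C; Z_total = 0.0007446 + j0.4147 Ω = 0.4147∠89.9° Ω.

Z = 0.0007446 + j0.4147 Ω = 0.4147∠89.9° Ω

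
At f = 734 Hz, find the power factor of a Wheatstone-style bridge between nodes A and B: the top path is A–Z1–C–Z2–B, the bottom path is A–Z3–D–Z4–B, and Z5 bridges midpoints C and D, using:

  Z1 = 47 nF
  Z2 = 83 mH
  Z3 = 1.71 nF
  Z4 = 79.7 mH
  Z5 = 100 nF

Step 1 — Angular frequency: ω = 2π·f = 2π·734 = 4612 rad/s.
Step 2 — Component impedances:
  Z1: Z = 1/(jωC) = -j/(ω·C) = 0 - j4613 Ω
  Z2: Z = jωL = j·4612·0.083 = 0 + j382.8 Ω
  Z3: Z = 1/(jωC) = -j/(ω·C) = 0 - j1.268e+05 Ω
  Z4: Z = jωL = j·4612·0.0797 = 0 + j367.6 Ω
  Z5: Z = 1/(jωC) = -j/(ω·C) = 0 - j2168 Ω
Step 3 — Bridge requires nodal analysis (the Z5 bridge couples midpoints C and D, so the two paths cannot be reduced to a simple series/parallel combination). Setting node B to ground and injecting 1 A at node A, the 3-node admittance system at A, C, D solves to V_A = Z_AB = 0 - j4003 Ω = 4003∠-90.0° Ω.
Step 4 — Power factor: PF = cos(φ) = Re(Z)/|Z| = 0/4003 = 0.
Step 5 — Type: Im(Z) = -4003 ⇒ leading (phase φ = -90.0°).

PF = 0 (leading, φ = -90.0°)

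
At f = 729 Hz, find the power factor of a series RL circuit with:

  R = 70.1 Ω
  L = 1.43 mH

Step 1 — Angular frequency: ω = 2π·f = 2π·729 = 4580 rad/s.
Step 2 — Component impedances:
  R: Z = R = 70.1 Ω
  L: Z = jωL = j·4580·0.00143 = 0 + j6.55 Ω
Step 3 — Series combination: Z_total = R + L = 70.1 + j6.55 Ω = 70.41∠5.3° Ω.
Step 4 — Power factor: PF = cos(φ) = Re(Z)/|Z| = 70.1/70.405 = 0.9957.
Step 5 — Type: Im(Z) = 6.55 ⇒ lagging (phase φ = 5.3°).

PF = 0.9957 (lagging, φ = 5.3°)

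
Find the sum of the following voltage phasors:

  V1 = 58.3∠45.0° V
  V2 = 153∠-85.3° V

Step 1 — Convert each phasor to rectangular form:
  V1 = 58.3·(cos(45.0°) + j·sin(45.0°)) = 41.22 + j41.22 V
  V2 = 153·(cos(-85.3°) + j·sin(-85.3°)) = 12.54 - j152.5 V
Step 2 — Sum components: V_total = 53.76 - j111.3 V.
Step 3 — Convert to polar: |V_total| = 123.6 V, ∠V_total = -64.2°.

V_total = 123.6∠-64.2° V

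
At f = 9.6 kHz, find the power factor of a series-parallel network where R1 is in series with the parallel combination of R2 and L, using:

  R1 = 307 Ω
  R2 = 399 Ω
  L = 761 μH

Step 1 — Angular frequency: ω = 2π·f = 2π·9600 = 6.032e+04 rad/s.
Step 2 — Component impedances:
  R1: Z = R = 307 Ω
  R2: Z = R = 399 Ω
  L: Z = jωL = j·6.032e+04·0.000761 = 0 + j45.9 Ω
Step 3 — Parallel branch: R2 || L = 1/(1/R2 + 1/L) = 5.212 + j45.3 Ω.
Step 4 — Series with R1: Z_total = R1 + (R2 || L) = 312.2 + j45.3 Ω = 315.5∠8.3° Ω.
Step 5 — Power factor: PF = cos(φ) = Re(Z)/|Z| = 312.21/315.48 = 0.9896.
Step 6 — Type: Im(Z) = 45.3 ⇒ lagging (phase φ = 8.3°).

PF = 0.9896 (lagging, φ = 8.3°)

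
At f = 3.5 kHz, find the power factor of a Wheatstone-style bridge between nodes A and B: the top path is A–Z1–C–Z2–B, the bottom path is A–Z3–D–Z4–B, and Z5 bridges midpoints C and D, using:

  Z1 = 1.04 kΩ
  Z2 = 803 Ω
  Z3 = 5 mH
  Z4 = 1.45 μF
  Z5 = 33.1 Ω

Step 1 — Angular frequency: ω = 2π·f = 2π·3500 = 2.199e+04 rad/s.
Step 2 — Component impedances:
  Z1: Z = R = 1040 Ω
  Z2: Z = R = 803 Ω
  Z3: Z = jωL = j·2.199e+04·0.005 = 0 + j110 Ω
  Z4: Z = 1/(jωC) = -j/(ω·C) = 0 - j31.36 Ω
  Z5: Z = R = 33.1 Ω
Step 3 — Bridge requires nodal analysis (the Z5 bridge couples midpoints C and D, so the two paths cannot be reduced to a simple series/parallel combination). Setting node B to ground and injecting 1 A at node A, the 3-node admittance system at A, C, D solves to V_A = Z_AB = 12.09 + j77.51 Ω = 78.45∠81.1° Ω.
Step 4 — Power factor: PF = cos(φ) = Re(Z)/|Z| = 12.09/78.45 = 0.1541.
Step 5 — Type: Im(Z) = 77.51 ⇒ lagging (phase φ = 81.1°).

PF = 0.1541 (lagging, φ = 81.1°)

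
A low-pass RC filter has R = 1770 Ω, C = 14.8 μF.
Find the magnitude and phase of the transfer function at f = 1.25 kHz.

Step 1 — Angular frequency: ω = 2π·1250 = 7854 rad/s.
Step 2 — Transfer function: H(jω) = 1/(1 + jωRC).
Step 3 — Denominator: 1 + jωRC = 1 + j·7854·1770·1.48e-05 = 1 + j205.7.
Step 4 — H = 2.362e-05 - j0.00486.
Step 5 — Magnitude: |H| = 0.00486 (-46.3 dB); phase: φ = -89.7°.

|H| = 0.00486 (-46.3 dB), φ = -89.7°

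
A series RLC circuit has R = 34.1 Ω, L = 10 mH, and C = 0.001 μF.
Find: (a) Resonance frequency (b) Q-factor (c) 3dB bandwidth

Step 1 — Resonance: ω₀ = 1/√(LC) = 1/√(0.01·1e-09) = 3.162e+05 rad/s.
Step 2 — f₀ = ω₀/(2π) = 5.033e+04 Hz.
Step 3 — Series Q: Q = ω₀L/R = 3.162e+05·0.01/34.1 = 92.74.
Step 4 — Bandwidth: Δω = ω₀/Q = 3410 rad/s; BW = Δω/(2π) = 542.7 Hz.

(a) f₀ = 5.033e+04 Hz  (b) Q = 92.74  (c) BW = 542.7 Hz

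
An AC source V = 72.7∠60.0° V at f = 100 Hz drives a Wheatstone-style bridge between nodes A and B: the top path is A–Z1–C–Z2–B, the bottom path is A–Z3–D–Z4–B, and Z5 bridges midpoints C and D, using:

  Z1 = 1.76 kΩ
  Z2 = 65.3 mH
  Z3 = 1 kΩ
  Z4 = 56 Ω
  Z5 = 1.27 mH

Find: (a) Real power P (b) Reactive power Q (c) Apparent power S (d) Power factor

Step 1 — Angular frequency: ω = 2π·f = 2π·100 = 628.3 rad/s.
Step 2 — Component impedances:
  Z1: Z = R = 1760 Ω
  Z2: Z = jωL = j·628.3·0.0653 = 0 + j41.03 Ω
  Z3: Z = R = 1000 Ω
  Z4: Z = R = 56 Ω
  Z5: Z = jωL = j·628.3·0.00127 = 0 + j0.798 Ω
Step 3 — Bridge requires nodal analysis (the Z5 bridge couples midpoints C and D, so the two paths cannot be reduced to a simple series/parallel combination). Setting node B to ground and injecting 1 A at node A, the 3-node admittance system at A, C, D solves to V_A = Z_AB = 657.5 + j26.58 Ω = 658∠2.3° Ω.
Step 4 — Source phasor: V = 72.7∠60.0° V = 36.35 + j62.96 V.
Step 5 — Current: I = V / Z = 0.05906 + j0.09337 A = 0.1105∠57.7° A.
Step 6 — Complex power: S = V·I* = 8.026 + j0.3245 VA.
Step 7 — Real power: P = Re(S) = 8.026 W.
Step 8 — Reactive power: Q = Im(S) = 0.3245 VAR.
Step 9 — Apparent power: |S| = 8.032 VA.
Step 10 — Power factor: PF = P/|S| = 0.9992 (lagging).

(a) P = 8.026 W  (b) Q = 0.3245 VAR  (c) S = 8.032 VA  (d) PF = 0.9992 (lagging)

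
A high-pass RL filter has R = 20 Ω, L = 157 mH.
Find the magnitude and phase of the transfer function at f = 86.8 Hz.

Step 1 — Angular frequency: ω = 2π·86.8 = 545.4 rad/s.
Step 2 — Transfer function: H(jω) = jωL/(R + jωL).
Step 3 — Numerator jωL = j·85.62; denominator R + jωL = 20 + j85.62.
Step 4 — H = 0.9483 + j0.2215.
Step 5 — Magnitude: |H| = 0.9738 (-0.2 dB); phase: φ = 13.1°.

|H| = 0.9738 (-0.2 dB), φ = 13.1°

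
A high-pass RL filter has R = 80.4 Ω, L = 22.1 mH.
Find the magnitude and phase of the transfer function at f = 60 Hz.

Step 1 — Angular frequency: ω = 2π·60 = 377 rad/s.
Step 2 — Transfer function: H(jω) = jωL/(R + jωL).
Step 3 — Numerator jωL = j·8.332; denominator R + jωL = 80.4 + j8.332.
Step 4 — H = 0.01062 + j0.1025.
Step 5 — Magnitude: |H| = 0.1031 (-19.7 dB); phase: φ = 84.1°.

|H| = 0.1031 (-19.7 dB), φ = 84.1°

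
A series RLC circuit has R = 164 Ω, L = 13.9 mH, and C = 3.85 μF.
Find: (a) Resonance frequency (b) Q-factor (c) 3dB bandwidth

Step 1 — Resonance: ω₀ = 1/√(LC) = 1/√(0.0139·3.85e-06) = 4323 rad/s.
Step 2 — f₀ = ω₀/(2π) = 688 Hz.
Step 3 — Series Q: Q = ω₀L/R = 4323·0.0139/164 = 0.3664.
Step 4 — Bandwidth: Δω = ω₀/Q = 1.18e+04 rad/s; BW = Δω/(2π) = 1878 Hz.

(a) f₀ = 688 Hz  (b) Q = 0.3664  (c) BW = 1878 Hz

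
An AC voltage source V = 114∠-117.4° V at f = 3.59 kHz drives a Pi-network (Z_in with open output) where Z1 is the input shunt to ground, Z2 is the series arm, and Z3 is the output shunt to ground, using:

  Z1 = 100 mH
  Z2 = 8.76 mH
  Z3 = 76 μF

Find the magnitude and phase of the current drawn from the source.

Step 1 — Angular frequency: ω = 2π·f = 2π·3590 = 2.256e+04 rad/s.
Step 2 — Component impedances:
  Z1: Z = jωL = j·2.256e+04·0.1 = 0 + j2256 Ω
  Z2: Z = jωL = j·2.256e+04·0.00876 = 0 + j197.6 Ω
  Z3: Z = 1/(jωC) = -j/(ω·C) = 0 - j0.5833 Ω
Step 3 — With open output, the series arm Z2 and the output shunt Z3 appear in series to ground: Z2 + Z3 = 0 + j197 Ω.
Step 4 — Parallel with input shunt Z1: Z_in = Z1 || (Z2 + Z3) = 0 + j181.2 Ω = 181.2∠90.0° Ω.
Step 5 — Source phasor: V = 114∠-117.4° V = -52.46 - j101.2 V.
Step 6 — Ohm's law: I = V / Z_total = (-52.46 - j101.2) / (0 + j181.2) = -0.5586 + j0.2895 A.
Step 7 — Convert to polar: |I| = 0.6292 A, ∠I = 152.6°.

I = 0.6292∠152.6° A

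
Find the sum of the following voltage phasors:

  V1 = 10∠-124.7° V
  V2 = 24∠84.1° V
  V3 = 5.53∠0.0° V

Step 1 — Convert each phasor to rectangular form:
  V1 = 10·(cos(-124.7°) + j·sin(-124.7°)) = -5.693 - j8.221 V
  V2 = 24·(cos(84.1°) + j·sin(84.1°)) = 2.467 + j23.87 V
  V3 = 5.53·(cos(0.0°) + j·sin(0.0°)) = 5.53 V
Step 2 — Sum components: V_total = 2.304 + j15.65 V.
Step 3 — Convert to polar: |V_total| = 15.82 V, ∠V_total = 81.6°.

V_total = 15.82∠81.6° V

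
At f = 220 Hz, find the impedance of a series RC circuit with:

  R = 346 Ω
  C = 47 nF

Step 1 — Angular frequency: ω = 2π·f = 2π·220 = 1382 rad/s.
Step 2 — Component impedances:
  R: Z = R = 346 Ω
  C: Z = 1/(jωC) = -j/(ω·C) = 0 - j1.539e+04 Ω
Step 3 — Series combination: Z_total = R + C = 346 - j1.539e+04 Ω = 1.54e+04∠-88.7° Ω.

Z = 346 - j1.539e+04 Ω = 1.54e+04∠-88.7° Ω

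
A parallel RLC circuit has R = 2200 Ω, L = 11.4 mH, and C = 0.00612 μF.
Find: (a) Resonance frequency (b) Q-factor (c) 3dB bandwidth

Step 1 — Resonance: ω₀ = 1/√(LC) = 1/√(0.0114·6.12e-09) = 1.197e+05 rad/s.
Step 2 — f₀ = ω₀/(2π) = 1.905e+04 Hz.
Step 3 — Parallel Q: Q = R/(ω₀L) = 2200/(1.197e+05·0.0114) = 1.612.
Step 4 — Bandwidth: Δω = ω₀/Q = 7.427e+04 rad/s; BW = Δω/(2π) = 1.182e+04 Hz.

(a) f₀ = 1.905e+04 Hz  (b) Q = 1.612  (c) BW = 1.182e+04 Hz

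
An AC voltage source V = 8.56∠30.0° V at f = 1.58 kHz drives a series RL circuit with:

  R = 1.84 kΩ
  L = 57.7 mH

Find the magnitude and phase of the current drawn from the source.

Step 1 — Angular frequency: ω = 2π·f = 2π·1580 = 9927 rad/s.
Step 2 — Component impedances:
  R: Z = R = 1840 Ω
  L: Z = jωL = j·9927·0.0577 = 0 + j572.8 Ω
Step 3 — Series combination: Z_total = R + L = 1840 + j572.8 Ω = 1927∠17.3° Ω.
Step 4 — Source phasor: V = 8.56∠30.0° V = 7.413 + j4.28 V.
Step 5 — Ohm's law: I = V / Z_total = (7.413 + j4.28) / (1840 + j572.8) = 0.004333 + j0.0009771 A.
Step 6 — Convert to polar: |I| = 0.004442 A, ∠I = 12.7°.

I = 0.004442∠12.7° A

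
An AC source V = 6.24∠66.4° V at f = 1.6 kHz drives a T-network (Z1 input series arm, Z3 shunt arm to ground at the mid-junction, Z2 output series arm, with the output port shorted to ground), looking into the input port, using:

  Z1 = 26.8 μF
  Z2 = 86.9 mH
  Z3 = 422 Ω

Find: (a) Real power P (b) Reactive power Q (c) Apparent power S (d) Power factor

Step 1 — Angular frequency: ω = 2π·f = 2π·1600 = 1.005e+04 rad/s.
Step 2 — Component impedances:
  Z1: Z = 1/(jωC) = -j/(ω·C) = 0 - j3.712 Ω
  Z2: Z = jωL = j·1.005e+04·0.0869 = 0 + j873.6 Ω
  Z3: Z = R = 422 Ω
Step 3 — With the output port shorted to ground, the output series arm Z2 runs from the junction to ground; the shunt arm Z3 also runs from the junction to ground. They appear in parallel: Z3 || Z2 = 342.2 + j165.3 Ω.
Step 4 — Series with input arm Z1: Z_in = Z1 + (Z3 || Z2) = 342.2 + j161.6 Ω = 378.4∠25.3° Ω.
Step 5 — Source phasor: V = 6.24∠66.4° V = 2.498 + j5.718 V.
Step 6 — Current: I = V / Z = 0.01242 + j0.01085 A = 0.01649∠41.1° A.
Step 7 — Complex power: S = V·I* = 0.09305 + j0.04394 VA.
Step 8 — Real power: P = Re(S) = 0.09305 W.
Step 9 — Reactive power: Q = Im(S) = 0.04394 VAR.
Step 10 — Apparent power: |S| = 0.1029 VA.
Step 11 — Power factor: PF = P/|S| = 0.9043 (lagging).

(a) P = 0.09305 W  (b) Q = 0.04394 VAR  (c) S = 0.1029 VA  (d) PF = 0.9043 (lagging)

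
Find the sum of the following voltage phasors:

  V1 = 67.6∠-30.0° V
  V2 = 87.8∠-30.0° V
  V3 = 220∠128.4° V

Step 1 — Convert each phasor to rectangular form:
  V1 = 67.6·(cos(-30.0°) + j·sin(-30.0°)) = 58.54 - j33.8 V
  V2 = 87.8·(cos(-30.0°) + j·sin(-30.0°)) = 76.04 - j43.9 V
  V3 = 220·(cos(128.4°) + j·sin(128.4°)) = -136.7 + j172.4 V
Step 2 — Sum components: V_total = -2.072 + j94.71 V.
Step 3 — Convert to polar: |V_total| = 94.74 V, ∠V_total = 91.3°.

V_total = 94.74∠91.3° V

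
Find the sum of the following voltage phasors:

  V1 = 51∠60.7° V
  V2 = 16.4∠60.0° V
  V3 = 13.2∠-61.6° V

Step 1 — Convert each phasor to rectangular form:
  V1 = 51·(cos(60.7°) + j·sin(60.7°)) = 24.96 + j44.48 V
  V2 = 16.4·(cos(60.0°) + j·sin(60.0°)) = 8.2 + j14.2 V
  V3 = 13.2·(cos(-61.6°) + j·sin(-61.6°)) = 6.278 - j11.61 V
Step 2 — Sum components: V_total = 39.44 + j47.07 V.
Step 3 — Convert to polar: |V_total| = 61.4 V, ∠V_total = 50.0°.

V_total = 61.4∠50.0° V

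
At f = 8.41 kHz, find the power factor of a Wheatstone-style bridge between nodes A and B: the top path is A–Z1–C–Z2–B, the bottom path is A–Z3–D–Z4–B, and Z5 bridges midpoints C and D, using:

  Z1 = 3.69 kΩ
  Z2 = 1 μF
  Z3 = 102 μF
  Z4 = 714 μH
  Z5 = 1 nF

Step 1 — Angular frequency: ω = 2π·f = 2π·8410 = 5.284e+04 rad/s.
Step 2 — Component impedances:
  Z1: Z = R = 3690 Ω
  Z2: Z = 1/(jωC) = -j/(ω·C) = 0 - j18.92 Ω
  Z3: Z = 1/(jωC) = -j/(ω·C) = 0 - j0.1855 Ω
  Z4: Z = jωL = j·5.284e+04·0.000714 = 0 + j37.73 Ω
  Z5: Z = 1/(jωC) = -j/(ω·C) = 0 - j1.892e+04 Ω
Step 3 — Bridge requires nodal analysis (the Z5 bridge couples midpoints C and D, so the two paths cannot be reduced to a simple series/parallel combination). Setting node B to ground and injecting 1 A at node A, the 3-node admittance system at A, C, D solves to V_A = Z_AB = 0.3827 + j37.62 Ω = 37.62∠89.4° Ω.
Step 4 — Power factor: PF = cos(φ) = Re(Z)/|Z| = 0.3827/37.62 = 0.01017.
Step 5 — Type: Im(Z) = 37.62 ⇒ lagging (phase φ = 89.4°).

PF = 0.01017 (lagging, φ = 89.4°)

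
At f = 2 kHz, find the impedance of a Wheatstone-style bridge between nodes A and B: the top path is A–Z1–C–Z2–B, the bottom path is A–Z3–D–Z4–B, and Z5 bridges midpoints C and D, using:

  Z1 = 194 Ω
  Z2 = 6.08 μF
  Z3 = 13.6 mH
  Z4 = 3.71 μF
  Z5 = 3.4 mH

Step 1 — Angular frequency: ω = 2π·f = 2π·2000 = 1.257e+04 rad/s.
Step 2 — Component impedances:
  Z1: Z = R = 194 Ω
  Z2: Z = 1/(jωC) = -j/(ω·C) = 0 - j13.09 Ω
  Z3: Z = jωL = j·1.257e+04·0.0136 = 0 + j170.9 Ω
  Z4: Z = 1/(jωC) = -j/(ω·C) = 0 - j21.45 Ω
  Z5: Z = jωL = j·1.257e+04·0.0034 = 0 + j42.73 Ω
Step 3 — Bridge requires nodal analysis (the Z5 bridge couples midpoints C and D, so the two paths cannot be reduced to a simple series/parallel combination). Setting node B to ground and injecting 1 A at node A, the 3-node admittance system at A, C, D solves to V_A = Z_AB = 17.89 + j94.12 Ω = 95.81∠79.2° Ω.

Z = 17.89 + j94.12 Ω = 95.81∠79.2° Ω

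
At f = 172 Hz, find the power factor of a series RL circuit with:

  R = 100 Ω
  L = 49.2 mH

Step 1 — Angular frequency: ω = 2π·f = 2π·172 = 1081 rad/s.
Step 2 — Component impedances:
  R: Z = R = 100 Ω
  L: Z = jωL = j·1081·0.0492 = 0 + j53.17 Ω
Step 3 — Series combination: Z_total = R + L = 100 + j53.17 Ω = 113.3∠28.0° Ω.
Step 4 — Power factor: PF = cos(φ) = Re(Z)/|Z| = 100/113.26 = 0.8829.
Step 5 — Type: Im(Z) = 53.17 ⇒ lagging (phase φ = 28.0°).

PF = 0.8829 (lagging, φ = 28.0°)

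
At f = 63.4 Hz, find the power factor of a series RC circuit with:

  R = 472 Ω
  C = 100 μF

Step 1 — Angular frequency: ω = 2π·f = 2π·63.4 = 398.4 rad/s.
Step 2 — Component impedances:
  R: Z = R = 472 Ω
  C: Z = 1/(jωC) = -j/(ω·C) = 0 - j25.1 Ω
Step 3 — Series combination: Z_total = R + C = 472 - j25.1 Ω = 472.7∠-3.0° Ω.
Step 4 — Power factor: PF = cos(φ) = Re(Z)/|Z| = 472/472.67 = 0.9986.
Step 5 — Type: Im(Z) = -25.1 ⇒ leading (phase φ = -3.0°).

PF = 0.9986 (leading, φ = -3.0°)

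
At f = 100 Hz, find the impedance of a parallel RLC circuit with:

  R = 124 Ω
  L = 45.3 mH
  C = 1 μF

Step 1 — Angular frequency: ω = 2π·f = 2π·100 = 628.3 rad/s.
Step 2 — Component impedances:
  R: Z = R = 124 Ω
  L: Z = jωL = j·628.3·0.0453 = 0 + j28.46 Ω
  C: Z = 1/(jωC) = -j/(ω·C) = 0 - j1592 Ω
Step 3 — Parallel combination: 1/Z_total = 1/R + 1/L + 1/C; Z_total = 6.423 + j27.48 Ω = 28.22∠76.8° Ω.

Z = 6.423 + j27.48 Ω = 28.22∠76.8° Ω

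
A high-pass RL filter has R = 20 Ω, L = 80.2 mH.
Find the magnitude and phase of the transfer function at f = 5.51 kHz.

Step 1 — Angular frequency: ω = 2π·5510 = 3.462e+04 rad/s.
Step 2 — Transfer function: H(jω) = jωL/(R + jωL).
Step 3 — Numerator jωL = j·2777; denominator R + jωL = 20 + j2777.
Step 4 — H = 0.9999 + j0.007203.
Step 5 — Magnitude: |H| = 1 (-0.0 dB); phase: φ = 0.4°.

|H| = 1 (-0.0 dB), φ = 0.4°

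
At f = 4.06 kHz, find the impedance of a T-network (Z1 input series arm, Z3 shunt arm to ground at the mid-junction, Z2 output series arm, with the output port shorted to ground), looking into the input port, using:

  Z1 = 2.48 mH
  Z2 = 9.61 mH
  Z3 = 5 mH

Step 1 — Angular frequency: ω = 2π·f = 2π·4060 = 2.551e+04 rad/s.
Step 2 — Component impedances:
  Z1: Z = jωL = j·2.551e+04·0.00248 = 0 + j63.26 Ω
  Z2: Z = jωL = j·2.551e+04·0.00961 = 0 + j245.1 Ω
  Z3: Z = jωL = j·2.551e+04·0.005 = 0 + j127.5 Ω
Step 3 — With the output port shorted to ground, the output series arm Z2 runs from the junction to ground; the shunt arm Z3 also runs from the junction to ground. They appear in parallel: Z3 || Z2 = 0 + j83.9 Ω.
Step 4 — Series with input arm Z1: Z_in = Z1 + (Z3 || Z2) = 0 + j147.2 Ω = 147.2∠90.0° Ω.

Z = 0 + j147.2 Ω = 147.2∠90.0° Ω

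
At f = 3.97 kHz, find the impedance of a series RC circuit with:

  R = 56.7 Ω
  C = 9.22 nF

Step 1 — Angular frequency: ω = 2π·f = 2π·3970 = 2.494e+04 rad/s.
Step 2 — Component impedances:
  R: Z = R = 56.7 Ω
  C: Z = 1/(jωC) = -j/(ω·C) = 0 - j4348 Ω
Step 3 — Series combination: Z_total = R + C = 56.7 - j4348 Ω = 4348∠-89.3° Ω.

Z = 56.7 - j4348 Ω = 4348∠-89.3° Ω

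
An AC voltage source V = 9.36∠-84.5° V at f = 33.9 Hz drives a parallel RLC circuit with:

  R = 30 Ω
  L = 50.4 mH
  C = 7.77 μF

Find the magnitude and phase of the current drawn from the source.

Step 1 — Angular frequency: ω = 2π·f = 2π·33.9 = 213 rad/s.
Step 2 — Component impedances:
  R: Z = R = 30 Ω
  L: Z = jωL = j·213·0.0504 = 0 + j10.74 Ω
  C: Z = 1/(jωC) = -j/(ω·C) = 0 - j604.2 Ω
Step 3 — Parallel combination: 1/Z_total = 1/R + 1/L + 1/C; Z_total = 3.515 + j9.649 Ω = 10.27∠70.0° Ω.
Step 4 — Source phasor: V = 9.36∠-84.5° V = 0.8971 - j9.317 V.
Step 5 — Ohm's law: I = V / Z_total = (0.8971 - j9.317) / (3.515 + j9.649) = -0.8226 - j0.3926 A.
Step 6 — Convert to polar: |I| = 0.9115 A, ∠I = -154.5°.

I = 0.9115∠-154.5° A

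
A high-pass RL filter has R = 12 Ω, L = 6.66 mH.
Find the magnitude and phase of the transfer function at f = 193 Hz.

Step 1 — Angular frequency: ω = 2π·193 = 1213 rad/s.
Step 2 — Transfer function: H(jω) = jωL/(R + jωL).
Step 3 — Numerator jωL = j·8.076; denominator R + jωL = 12 + j8.076.
Step 4 — H = 0.3118 + j0.4632.
Step 5 — Magnitude: |H| = 0.5583 (-5.1 dB); phase: φ = 56.1°.

|H| = 0.5583 (-5.1 dB), φ = 56.1°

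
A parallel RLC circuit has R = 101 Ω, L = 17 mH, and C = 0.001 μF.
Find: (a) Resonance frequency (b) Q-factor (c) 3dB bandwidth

Step 1 — Resonance: ω₀ = 1/√(LC) = 1/√(0.017·1e-09) = 2.425e+05 rad/s.
Step 2 — f₀ = ω₀/(2π) = 3.86e+04 Hz.
Step 3 — Parallel Q: Q = R/(ω₀L) = 101/(2.425e+05·0.017) = 0.0245.
Step 4 — Bandwidth: Δω = ω₀/Q = 9.901e+06 rad/s; BW = Δω/(2π) = 1.576e+06 Hz.

(a) f₀ = 3.86e+04 Hz  (b) Q = 0.0245  (c) BW = 1.576e+06 Hz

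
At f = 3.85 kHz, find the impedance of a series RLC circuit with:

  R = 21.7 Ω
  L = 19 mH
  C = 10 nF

Step 1 — Angular frequency: ω = 2π·f = 2π·3850 = 2.419e+04 rad/s.
Step 2 — Component impedances:
  R: Z = R = 21.7 Ω
  L: Z = jωL = j·2.419e+04·0.019 = 0 + j459.6 Ω
  C: Z = 1/(jωC) = -j/(ω·C) = 0 - j4134 Ω
Step 3 — Series combination: Z_total = R + L + C = 21.7 - j3674 Ω = 3674∠-89.7° Ω.

Z = 21.7 - j3674 Ω = 3674∠-89.7° Ω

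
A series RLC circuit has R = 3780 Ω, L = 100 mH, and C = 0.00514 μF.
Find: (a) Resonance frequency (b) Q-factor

Step 1 — Resonance condition Im(Z)=0 gives ω₀ = 1/√(LC).
Step 2 — ω₀ = 1/√(0.1·5.14e-09) = 4.411e+04 rad/s.
Step 3 — f₀ = ω₀/(2π) = 7020 Hz.
Step 4 — Series Q: Q = ω₀L/R = 4.411e+04·0.1/3780 = 1.167.

(a) f₀ = 7020 Hz  (b) Q = 1.167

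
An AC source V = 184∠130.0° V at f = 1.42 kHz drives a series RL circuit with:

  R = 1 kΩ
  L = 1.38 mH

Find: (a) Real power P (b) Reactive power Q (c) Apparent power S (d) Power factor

Step 1 — Angular frequency: ω = 2π·f = 2π·1420 = 8922 rad/s.
Step 2 — Component impedances:
  R: Z = R = 1000 Ω
  L: Z = jωL = j·8922·0.00138 = 0 + j12.31 Ω
Step 3 — Series combination: Z_total = R + L = 1000 + j12.31 Ω = 1000∠0.7° Ω.
Step 4 — Source phasor: V = 184∠130.0° V = -118.3 + j141 V.
Step 5 — Current: I = V / Z = -0.1165 + j0.1424 A = 0.184∠129.3° A.
Step 6 — Complex power: S = V·I* = 33.85 + j0.4168 VA.
Step 7 — Real power: P = Re(S) = 33.85 W.
Step 8 — Reactive power: Q = Im(S) = 0.4168 VAR.
Step 9 — Apparent power: |S| = 33.85 VA.
Step 10 — Power factor: PF = P/|S| = 0.9999 (lagging).

(a) P = 33.85 W  (b) Q = 0.4168 VAR  (c) S = 33.85 VA  (d) PF = 0.9999 (lagging)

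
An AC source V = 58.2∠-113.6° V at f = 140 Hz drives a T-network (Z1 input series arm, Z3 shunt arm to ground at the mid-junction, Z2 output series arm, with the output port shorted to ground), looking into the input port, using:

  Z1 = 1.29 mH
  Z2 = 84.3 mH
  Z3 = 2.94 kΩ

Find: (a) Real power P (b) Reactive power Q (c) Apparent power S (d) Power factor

Step 1 — Angular frequency: ω = 2π·f = 2π·140 = 879.6 rad/s.
Step 2 — Component impedances:
  Z1: Z = jωL = j·879.6·0.00129 = 0 + j1.135 Ω
  Z2: Z = jωL = j·879.6·0.0843 = 0 + j74.15 Ω
  Z3: Z = R = 2940 Ω
Step 3 — With the output port shorted to ground, the output series arm Z2 runs from the junction to ground; the shunt arm Z3 also runs from the junction to ground. They appear in parallel: Z3 || Z2 = 1.869 + j74.11 Ω.
Step 4 — Series with input arm Z1: Z_in = Z1 + (Z3 || Z2) = 1.869 + j75.24 Ω = 75.26∠88.6° Ω.
Step 5 — Source phasor: V = 58.2∠-113.6° V = -23.3 - j53.33 V.
Step 6 — Current: I = V / Z = -0.7161 + j0.2919 A = 0.7733∠157.8° A.
Step 7 — Complex power: S = V·I* = 1.118 + j44.99 VA.
Step 8 — Real power: P = Re(S) = 1.118 W.
Step 9 — Reactive power: Q = Im(S) = 44.99 VAR.
Step 10 — Apparent power: |S| = 45 VA.
Step 11 — Power factor: PF = P/|S| = 0.02483 (lagging).

(a) P = 1.118 W  (b) Q = 44.99 VAR  (c) S = 45 VA  (d) PF = 0.02483 (lagging)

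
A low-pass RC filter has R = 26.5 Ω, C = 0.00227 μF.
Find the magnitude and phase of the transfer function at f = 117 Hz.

Step 1 — Angular frequency: ω = 2π·117 = 735.1 rad/s.
Step 2 — Transfer function: H(jω) = 1/(1 + jωRC).
Step 3 — Denominator: 1 + jωRC = 1 + j·735.1·26.5·2.27e-09 = 1 + j4.422e-05.
Step 4 — H = 1 - j4.422e-05.
Step 5 — Magnitude: |H| = 1 (-0.0 dB); phase: φ = -0.0°.

|H| = 1 (-0.0 dB), φ = -0.0°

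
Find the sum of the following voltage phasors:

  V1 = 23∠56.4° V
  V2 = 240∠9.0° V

Step 1 — Convert each phasor to rectangular form:
  V1 = 23·(cos(56.4°) + j·sin(56.4°)) = 12.73 + j19.16 V
  V2 = 240·(cos(9.0°) + j·sin(9.0°)) = 237 + j37.54 V
Step 2 — Sum components: V_total = 249.8 + j56.7 V.
Step 3 — Convert to polar: |V_total| = 256.1 V, ∠V_total = 12.8°.

V_total = 256.1∠12.8° V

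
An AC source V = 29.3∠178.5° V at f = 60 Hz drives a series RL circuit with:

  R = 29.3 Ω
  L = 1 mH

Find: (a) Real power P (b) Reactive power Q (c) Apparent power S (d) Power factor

Step 1 — Angular frequency: ω = 2π·f = 2π·60 = 377 rad/s.
Step 2 — Component impedances:
  R: Z = R = 29.3 Ω
  L: Z = jωL = j·377·0.001 = 0 + j0.377 Ω
Step 3 — Series combination: Z_total = R + L = 29.3 + j0.377 Ω = 29.3∠0.7° Ω.
Step 4 — Source phasor: V = 29.3∠178.5° V = -29.29 + j0.767 V.
Step 5 — Current: I = V / Z = -0.9992 + j0.03903 A = 0.9999∠177.8° A.
Step 6 — Complex power: S = V·I* = 29.3 + j0.3769 VA.
Step 7 — Real power: P = Re(S) = 29.3 W.
Step 8 — Reactive power: Q = Im(S) = 0.3769 VAR.
Step 9 — Apparent power: |S| = 29.3 VA.
Step 10 — Power factor: PF = P/|S| = 0.9999 (lagging).

(a) P = 29.3 W  (b) Q = 0.3769 VAR  (c) S = 29.3 VA  (d) PF = 0.9999 (lagging)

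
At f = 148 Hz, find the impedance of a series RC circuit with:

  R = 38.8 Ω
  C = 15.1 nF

Step 1 — Angular frequency: ω = 2π·f = 2π·148 = 929.9 rad/s.
Step 2 — Component impedances:
  R: Z = R = 38.8 Ω
  C: Z = 1/(jωC) = -j/(ω·C) = 0 - j7.122e+04 Ω
Step 3 — Series combination: Z_total = R + C = 38.8 - j7.122e+04 Ω = 7.122e+04∠-90.0° Ω.

Z = 38.8 - j7.122e+04 Ω = 7.122e+04∠-90.0° Ω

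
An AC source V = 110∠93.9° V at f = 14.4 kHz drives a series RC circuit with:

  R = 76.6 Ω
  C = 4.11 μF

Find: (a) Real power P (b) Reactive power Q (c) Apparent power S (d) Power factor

Step 1 — Angular frequency: ω = 2π·f = 2π·1.44e+04 = 9.048e+04 rad/s.
Step 2 — Component impedances:
  R: Z = R = 76.6 Ω
  C: Z = 1/(jωC) = -j/(ω·C) = 0 - j2.689 Ω
Step 3 — Series combination: Z_total = R + C = 76.6 - j2.689 Ω = 76.65∠-2.0° Ω.
Step 4 — Source phasor: V = 110∠93.9° V = -7.482 + j109.7 V.
Step 5 — Current: I = V / Z = -0.1478 + j1.428 A = 1.435∠95.9° A.
Step 6 — Complex power: S = V·I* = 157.8 - j5.539 VA.
Step 7 — Real power: P = Re(S) = 157.8 W.
Step 8 — Reactive power: Q = Im(S) = -5.539 VAR.
Step 9 — Apparent power: |S| = 157.9 VA.
Step 10 — Power factor: PF = P/|S| = 0.9994 (leading).

(a) P = 157.8 W  (b) Q = -5.539 VAR  (c) S = 157.9 VA  (d) PF = 0.9994 (leading)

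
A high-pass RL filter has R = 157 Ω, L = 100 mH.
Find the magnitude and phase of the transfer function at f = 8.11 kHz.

Step 1 — Angular frequency: ω = 2π·8110 = 5.096e+04 rad/s.
Step 2 — Transfer function: H(jω) = jωL/(R + jωL).
Step 3 — Numerator jωL = j·5096; denominator R + jωL = 157 + j5096.
Step 4 — H = 0.9991 + j0.03078.
Step 5 — Magnitude: |H| = 0.9995 (-0.0 dB); phase: φ = 1.8°.

|H| = 0.9995 (-0.0 dB), φ = 1.8°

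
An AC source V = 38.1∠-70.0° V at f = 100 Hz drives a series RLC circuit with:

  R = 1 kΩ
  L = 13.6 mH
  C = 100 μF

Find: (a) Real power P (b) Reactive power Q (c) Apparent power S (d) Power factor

Step 1 — Angular frequency: ω = 2π·f = 2π·100 = 628.3 rad/s.
Step 2 — Component impedances:
  R: Z = R = 1000 Ω
  L: Z = jωL = j·628.3·0.0136 = 0 + j8.545 Ω
  C: Z = 1/(jωC) = -j/(ω·C) = 0 - j15.92 Ω
Step 3 — Series combination: Z_total = R + L + C = 1000 - j7.37 Ω = 1000∠-0.4° Ω.
Step 4 — Source phasor: V = 38.1∠-70.0° V = 13.03 - j35.8 V.
Step 5 — Current: I = V / Z = 0.01329 - j0.0357 A = 0.0381∠-69.6° A.
Step 6 — Complex power: S = V·I* = 1.452 - j0.0107 VA.
Step 7 — Real power: P = Re(S) = 1.452 W.
Step 8 — Reactive power: Q = Im(S) = -0.0107 VAR.
Step 9 — Apparent power: |S| = 1.452 VA.
Step 10 — Power factor: PF = P/|S| = 1 (leading).

(a) P = 1.452 W  (b) Q = -0.0107 VAR  (c) S = 1.452 VA  (d) PF = 1 (leading)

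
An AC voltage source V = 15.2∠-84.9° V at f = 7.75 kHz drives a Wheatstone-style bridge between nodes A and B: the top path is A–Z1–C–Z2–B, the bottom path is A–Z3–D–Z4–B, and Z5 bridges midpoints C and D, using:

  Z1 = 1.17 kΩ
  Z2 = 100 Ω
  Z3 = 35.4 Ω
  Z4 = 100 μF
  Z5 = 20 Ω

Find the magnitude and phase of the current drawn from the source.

Step 1 — Angular frequency: ω = 2π·f = 2π·7750 = 4.869e+04 rad/s.
Step 2 — Component impedances:
  Z1: Z = R = 1170 Ω
  Z2: Z = R = 100 Ω
  Z3: Z = R = 35.4 Ω
  Z4: Z = 1/(jωC) = -j/(ω·C) = 0 - j0.2054 Ω
  Z5: Z = R = 20 Ω
Step 3 — Bridge requires nodal analysis (the Z5 bridge couples midpoints C and D, so the two paths cannot be reduced to a simple series/parallel combination). Setting node B to ground and injecting 1 A at node A, the 3-node admittance system at A, C, D solves to V_A = Z_AB = 34.37 - j0.2034 Ω = 34.38∠-0.3° Ω.
Step 4 — Source phasor: V = 15.2∠-84.9° V = 1.351 - j15.14 V.
Step 5 — Ohm's law: I = V / Z_total = (1.351 - j15.14) / (34.37 - j0.2034) = 0.04191 - j0.4402 A.
Step 6 — Convert to polar: |I| = 0.4422 A, ∠I = -84.6°.

I = 0.4422∠-84.6° A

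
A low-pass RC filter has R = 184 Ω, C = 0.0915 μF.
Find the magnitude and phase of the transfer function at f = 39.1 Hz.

Step 1 — Angular frequency: ω = 2π·39.1 = 245.7 rad/s.
Step 2 — Transfer function: H(jω) = 1/(1 + jωRC).
Step 3 — Denominator: 1 + jωRC = 1 + j·245.7·184·9.15e-08 = 1 + j0.004136.
Step 4 — H = 1 - j0.004136.
Step 5 — Magnitude: |H| = 1 (-0.0 dB); phase: φ = -0.2°.

|H| = 1 (-0.0 dB), φ = -0.2°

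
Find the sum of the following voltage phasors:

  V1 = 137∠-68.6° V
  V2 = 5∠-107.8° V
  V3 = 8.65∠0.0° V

Step 1 — Convert each phasor to rectangular form:
  V1 = 137·(cos(-68.6°) + j·sin(-68.6°)) = 49.99 - j127.6 V
  V2 = 5·(cos(-107.8°) + j·sin(-107.8°)) = -1.528 - j4.761 V
  V3 = 8.65·(cos(0.0°) + j·sin(0.0°)) = 8.65 V
Step 2 — Sum components: V_total = 57.11 - j132.3 V.
Step 3 — Convert to polar: |V_total| = 144.1 V, ∠V_total = -66.7°.

V_total = 144.1∠-66.7° V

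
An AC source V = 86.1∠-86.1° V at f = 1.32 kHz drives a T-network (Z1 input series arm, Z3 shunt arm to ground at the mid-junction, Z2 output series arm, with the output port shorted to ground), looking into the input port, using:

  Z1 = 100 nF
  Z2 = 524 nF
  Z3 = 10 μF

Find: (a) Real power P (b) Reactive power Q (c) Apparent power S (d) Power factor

Step 1 — Angular frequency: ω = 2π·f = 2π·1320 = 8294 rad/s.
Step 2 — Component impedances:
  Z1: Z = 1/(jωC) = -j/(ω·C) = 0 - j1206 Ω
  Z2: Z = 1/(jωC) = -j/(ω·C) = 0 - j230.1 Ω
  Z3: Z = 1/(jωC) = -j/(ω·C) = 0 - j12.06 Ω
Step 3 — With the output port shorted to ground, the output series arm Z2 runs from the junction to ground; the shunt arm Z3 also runs from the junction to ground. They appear in parallel: Z3 || Z2 = 0 - j11.46 Ω.
Step 4 — Series with input arm Z1: Z_in = Z1 + (Z3 || Z2) = 0 - j1217 Ω = 1217∠-90.0° Ω.
Step 5 — Source phasor: V = 86.1∠-86.1° V = 5.856 - j85.9 V.
Step 6 — Current: I = V / Z = 0.07057 + j0.004811 A = 0.07074∠3.9° A.
Step 7 — Complex power: S = V·I* = 0 - j6.09 VA.
Step 8 — Real power: P = Re(S) = 0 W.
Step 9 — Reactive power: Q = Im(S) = -6.09 VAR.
Step 10 — Apparent power: |S| = 6.09 VA.
Step 11 — Power factor: PF = P/|S| = 0 (leading).

(a) P = 0 W  (b) Q = -6.09 VAR  (c) S = 6.09 VA  (d) PF = 0 (leading)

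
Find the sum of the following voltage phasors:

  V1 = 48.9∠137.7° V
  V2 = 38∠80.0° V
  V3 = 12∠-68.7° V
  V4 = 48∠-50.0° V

Step 1 — Convert each phasor to rectangular form:
  V1 = 48.9·(cos(137.7°) + j·sin(137.7°)) = -36.17 + j32.91 V
  V2 = 38·(cos(80.0°) + j·sin(80.0°)) = 6.599 + j37.42 V
  V3 = 12·(cos(-68.7°) + j·sin(-68.7°)) = 4.359 - j11.18 V
  V4 = 48·(cos(-50.0°) + j·sin(-50.0°)) = 30.85 - j36.77 V
Step 2 — Sum components: V_total = 5.643 + j22.38 V.
Step 3 — Convert to polar: |V_total| = 23.08 V, ∠V_total = 75.8°.

V_total = 23.08∠75.8° V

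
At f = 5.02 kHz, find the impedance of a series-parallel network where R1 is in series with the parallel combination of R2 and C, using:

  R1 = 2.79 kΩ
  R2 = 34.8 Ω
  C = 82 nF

Step 1 — Angular frequency: ω = 2π·f = 2π·5020 = 3.154e+04 rad/s.
Step 2 — Component impedances:
  R1: Z = R = 2790 Ω
  R2: Z = R = 34.8 Ω
  C: Z = 1/(jωC) = -j/(ω·C) = 0 - j386.6 Ω
Step 3 — Parallel branch: R2 || C = 1/(1/R2 + 1/C) = 34.52 - j3.107 Ω.
Step 4 — Series with R1: Z_total = R1 + (R2 || C) = 2825 - j3.107 Ω = 2825∠-0.1° Ω.

Z = 2825 - j3.107 Ω = 2825∠-0.1° Ω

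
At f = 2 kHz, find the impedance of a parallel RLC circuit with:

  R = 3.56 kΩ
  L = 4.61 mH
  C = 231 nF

Step 1 — Angular frequency: ω = 2π·f = 2π·2000 = 1.257e+04 rad/s.
Step 2 — Component impedances:
  R: Z = R = 3560 Ω
  L: Z = jωL = j·1.257e+04·0.00461 = 0 + j57.93 Ω
  C: Z = 1/(jωC) = -j/(ω·C) = 0 - j344.5 Ω
Step 3 — Parallel combination: 1/Z_total = 1/R + 1/L + 1/C; Z_total = 1.362 + j69.62 Ω = 69.63∠88.9° Ω.

Z = 1.362 + j69.62 Ω = 69.63∠88.9° Ω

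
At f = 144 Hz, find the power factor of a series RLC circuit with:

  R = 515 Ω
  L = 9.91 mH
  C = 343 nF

Step 1 — Angular frequency: ω = 2π·f = 2π·144 = 904.8 rad/s.
Step 2 — Component impedances:
  R: Z = R = 515 Ω
  L: Z = jωL = j·904.8·0.00991 = 0 + j8.966 Ω
  C: Z = 1/(jωC) = -j/(ω·C) = 0 - j3222 Ω
Step 3 — Series combination: Z_total = R + L + C = 515 - j3213 Ω = 3254∠-80.9° Ω.
Step 4 — Power factor: PF = cos(φ) = Re(Z)/|Z| = 515/3254 = 0.1583.
Step 5 — Type: Im(Z) = -3213 ⇒ leading (phase φ = -80.9°).

PF = 0.1583 (leading, φ = -80.9°)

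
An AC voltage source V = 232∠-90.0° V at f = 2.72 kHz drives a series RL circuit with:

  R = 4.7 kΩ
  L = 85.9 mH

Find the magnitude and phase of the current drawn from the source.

Step 1 — Angular frequency: ω = 2π·f = 2π·2720 = 1.709e+04 rad/s.
Step 2 — Component impedances:
  R: Z = R = 4700 Ω
  L: Z = jωL = j·1.709e+04·0.0859 = 0 + j1468 Ω
Step 3 — Series combination: Z_total = R + L = 4700 + j1468 Ω = 4924∠17.3° Ω.
Step 4 — Source phasor: V = 232∠-90.0° V = 0 - j232 V.
Step 5 — Ohm's law: I = V / Z_total = (0 - j232) / (4700 + j1468) = -0.01405 - j0.04497 A.
Step 6 — Convert to polar: |I| = 0.04712 A, ∠I = -107.3°.

I = 0.04712∠-107.3° A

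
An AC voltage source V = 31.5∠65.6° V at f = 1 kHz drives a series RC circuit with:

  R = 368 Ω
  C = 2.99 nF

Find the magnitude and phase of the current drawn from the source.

Step 1 — Angular frequency: ω = 2π·f = 2π·1000 = 6283 rad/s.
Step 2 — Component impedances:
  R: Z = R = 368 Ω
  C: Z = 1/(jωC) = -j/(ω·C) = 0 - j5.323e+04 Ω
Step 3 — Series combination: Z_total = R + C = 368 - j5.323e+04 Ω = 5.323e+04∠-89.6° Ω.
Step 4 — Source phasor: V = 31.5∠65.6° V = 13.01 + j28.69 V.
Step 5 — Ohm's law: I = V / Z_total = (13.01 + j28.69) / (368 - j5.323e+04) = -0.0005372 + j0.0002482 A.
Step 6 — Convert to polar: |I| = 0.0005918 A, ∠I = 155.2°.

I = 0.0005918∠155.2° A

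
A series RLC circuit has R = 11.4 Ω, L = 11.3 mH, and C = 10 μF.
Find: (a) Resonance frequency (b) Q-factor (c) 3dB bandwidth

Step 1 — Resonance: ω₀ = 1/√(LC) = 1/√(0.0113·1e-05) = 2975 rad/s.
Step 2 — f₀ = ω₀/(2π) = 473.5 Hz.
Step 3 — Series Q: Q = ω₀L/R = 2975·0.0113/11.4 = 2.949.
Step 4 — Bandwidth: Δω = ω₀/Q = 1009 rad/s; BW = Δω/(2π) = 160.6 Hz.

(a) f₀ = 473.5 Hz  (b) Q = 2.949  (c) BW = 160.6 Hz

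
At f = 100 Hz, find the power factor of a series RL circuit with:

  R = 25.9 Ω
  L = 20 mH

Step 1 — Angular frequency: ω = 2π·f = 2π·100 = 628.3 rad/s.
Step 2 — Component impedances:
  R: Z = R = 25.9 Ω
  L: Z = jωL = j·628.3·0.02 = 0 + j12.57 Ω
Step 3 — Series combination: Z_total = R + L = 25.9 + j12.57 Ω = 28.79∠25.9° Ω.
Step 4 — Power factor: PF = cos(φ) = Re(Z)/|Z| = 25.9/28.788 = 0.8997.
Step 5 — Type: Im(Z) = 12.57 ⇒ lagging (phase φ = 25.9°).

PF = 0.8997 (lagging, φ = 25.9°)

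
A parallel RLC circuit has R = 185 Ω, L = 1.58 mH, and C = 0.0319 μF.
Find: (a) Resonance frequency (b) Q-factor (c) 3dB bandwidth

Step 1 — Resonance: ω₀ = 1/√(LC) = 1/√(0.00158·3.19e-08) = 1.409e+05 rad/s.
Step 2 — f₀ = ω₀/(2π) = 2.242e+04 Hz.
Step 3 — Parallel Q: Q = R/(ω₀L) = 185/(1.409e+05·0.00158) = 0.8313.
Step 4 — Bandwidth: Δω = ω₀/Q = 1.694e+05 rad/s; BW = Δω/(2π) = 2.697e+04 Hz.

(a) f₀ = 2.242e+04 Hz  (b) Q = 0.8313  (c) BW = 2.697e+04 Hz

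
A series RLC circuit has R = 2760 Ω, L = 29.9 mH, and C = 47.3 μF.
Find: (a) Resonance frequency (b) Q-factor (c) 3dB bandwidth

Step 1 — Resonance: ω₀ = 1/√(LC) = 1/√(0.0299·4.73e-05) = 840.9 rad/s.
Step 2 — f₀ = ω₀/(2π) = 133.8 Hz.
Step 3 — Series Q: Q = ω₀L/R = 840.9·0.0299/2760 = 0.00911.
Step 4 — Bandwidth: Δω = ω₀/Q = 9.231e+04 rad/s; BW = Δω/(2π) = 1.469e+04 Hz.

(a) f₀ = 133.8 Hz  (b) Q = 0.00911  (c) BW = 1.469e+04 Hz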